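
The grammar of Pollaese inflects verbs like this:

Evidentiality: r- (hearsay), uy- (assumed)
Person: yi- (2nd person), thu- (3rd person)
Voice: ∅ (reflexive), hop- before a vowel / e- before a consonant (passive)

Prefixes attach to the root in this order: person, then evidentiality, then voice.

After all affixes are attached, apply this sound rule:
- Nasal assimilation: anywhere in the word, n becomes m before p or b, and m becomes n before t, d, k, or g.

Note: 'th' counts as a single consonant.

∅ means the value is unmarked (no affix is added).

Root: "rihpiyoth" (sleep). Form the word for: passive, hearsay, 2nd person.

Attach person 2nd person yi- → yirihpiyoth.
Attach evidentiality hearsay r- → ryirihpiyoth.
Attach voice passive e- (before consonant 'r') → eryirihpiyoth.
Nasal assimilation: no change.

eryirihpiyoth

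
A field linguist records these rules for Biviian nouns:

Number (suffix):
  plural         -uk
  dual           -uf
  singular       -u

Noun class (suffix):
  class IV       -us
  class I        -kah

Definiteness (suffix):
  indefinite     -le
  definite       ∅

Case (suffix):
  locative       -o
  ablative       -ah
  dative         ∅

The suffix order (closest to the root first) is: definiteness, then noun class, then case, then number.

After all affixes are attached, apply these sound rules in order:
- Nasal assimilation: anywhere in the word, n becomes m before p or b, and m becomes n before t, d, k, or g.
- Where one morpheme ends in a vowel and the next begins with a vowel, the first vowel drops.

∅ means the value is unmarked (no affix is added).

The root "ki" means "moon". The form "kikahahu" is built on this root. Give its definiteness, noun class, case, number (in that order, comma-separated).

definite, class I, ablative, singular

Segment: ki-kah-ah-u.
definiteness: ∅ → definite.
noun class: -kah → class I.
case: -ah → ablative.
number: -u → singular.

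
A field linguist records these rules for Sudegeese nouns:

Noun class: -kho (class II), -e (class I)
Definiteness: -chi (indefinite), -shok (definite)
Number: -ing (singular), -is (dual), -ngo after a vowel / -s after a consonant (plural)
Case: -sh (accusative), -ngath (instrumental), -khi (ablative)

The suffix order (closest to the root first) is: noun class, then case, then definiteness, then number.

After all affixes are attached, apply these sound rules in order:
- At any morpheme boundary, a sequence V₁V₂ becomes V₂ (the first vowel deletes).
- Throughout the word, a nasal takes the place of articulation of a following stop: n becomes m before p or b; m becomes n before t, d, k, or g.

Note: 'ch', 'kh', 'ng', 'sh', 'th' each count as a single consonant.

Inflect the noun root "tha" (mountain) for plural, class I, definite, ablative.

Attach noun class class I -e → thae.
Attach case ablative -khi → thaekhi.
Attach definiteness definite -shok → thaekhishok.
Attach number plural -s (after consonant 'k') → thaekhishoks.
Apply vowel deletion: thaekhishoks → thekhishoks.
Nasal assimilation: no change.

thekhishoks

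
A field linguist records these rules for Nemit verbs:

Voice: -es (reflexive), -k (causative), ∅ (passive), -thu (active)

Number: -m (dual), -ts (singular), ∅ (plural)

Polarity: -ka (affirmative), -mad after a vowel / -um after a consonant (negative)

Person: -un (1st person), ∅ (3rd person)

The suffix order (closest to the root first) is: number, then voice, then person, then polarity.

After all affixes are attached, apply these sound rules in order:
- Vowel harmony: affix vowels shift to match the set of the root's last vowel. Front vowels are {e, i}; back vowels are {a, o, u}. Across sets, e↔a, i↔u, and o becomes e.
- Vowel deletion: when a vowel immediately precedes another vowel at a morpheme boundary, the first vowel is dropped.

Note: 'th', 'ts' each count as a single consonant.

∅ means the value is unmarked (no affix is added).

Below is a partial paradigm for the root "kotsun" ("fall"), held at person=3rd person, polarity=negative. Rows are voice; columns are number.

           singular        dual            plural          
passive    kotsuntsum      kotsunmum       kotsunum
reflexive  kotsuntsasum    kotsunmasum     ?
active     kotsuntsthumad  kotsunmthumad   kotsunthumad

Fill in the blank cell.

number = plural: zero marking, form stays kotsun.
Attach voice reflexive -es → kotsunes.
person = 3rd person: zero marking, form stays kotsunes.
Attach polarity negative -um (after consonant 's') → kotsunesum.
Apply vowel harmony: kotsunesum → kotsunasum.
Vowel deletion: no change.

kotsunasum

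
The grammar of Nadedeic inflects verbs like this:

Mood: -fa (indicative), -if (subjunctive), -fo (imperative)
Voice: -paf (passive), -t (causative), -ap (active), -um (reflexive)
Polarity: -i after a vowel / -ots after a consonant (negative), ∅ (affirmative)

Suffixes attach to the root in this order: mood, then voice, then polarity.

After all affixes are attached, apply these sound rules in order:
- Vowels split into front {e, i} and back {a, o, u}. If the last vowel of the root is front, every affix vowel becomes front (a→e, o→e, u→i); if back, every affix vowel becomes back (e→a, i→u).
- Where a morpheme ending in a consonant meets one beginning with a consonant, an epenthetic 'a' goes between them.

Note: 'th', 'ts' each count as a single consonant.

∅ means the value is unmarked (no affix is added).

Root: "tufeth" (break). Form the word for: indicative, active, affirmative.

Attach mood indicative -fa → tufethfa.
Attach voice active -ap → tufethfaap.
polarity = affirmative: zero marking, form stays tufethfaap.
Apply vowel harmony: tufethfaap → tufethfeep.
Apply epenthesis: tufethfeep → tufethafeep.

tufethafeep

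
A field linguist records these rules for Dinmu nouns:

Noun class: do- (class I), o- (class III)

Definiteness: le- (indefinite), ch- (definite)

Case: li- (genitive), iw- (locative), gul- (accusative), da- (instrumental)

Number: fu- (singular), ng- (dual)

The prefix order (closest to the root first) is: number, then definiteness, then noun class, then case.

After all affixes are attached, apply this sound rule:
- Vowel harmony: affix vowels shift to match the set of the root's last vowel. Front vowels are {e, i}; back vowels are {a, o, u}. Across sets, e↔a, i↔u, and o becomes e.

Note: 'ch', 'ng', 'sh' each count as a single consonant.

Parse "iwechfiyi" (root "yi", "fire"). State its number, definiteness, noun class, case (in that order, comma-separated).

Segment: iw-o-ch-fu-yi.
number: fu- → singular.
definiteness: ch- → definite.
noun class: o- → class III.
case: iw- → locative.

singular, definite, class III, locative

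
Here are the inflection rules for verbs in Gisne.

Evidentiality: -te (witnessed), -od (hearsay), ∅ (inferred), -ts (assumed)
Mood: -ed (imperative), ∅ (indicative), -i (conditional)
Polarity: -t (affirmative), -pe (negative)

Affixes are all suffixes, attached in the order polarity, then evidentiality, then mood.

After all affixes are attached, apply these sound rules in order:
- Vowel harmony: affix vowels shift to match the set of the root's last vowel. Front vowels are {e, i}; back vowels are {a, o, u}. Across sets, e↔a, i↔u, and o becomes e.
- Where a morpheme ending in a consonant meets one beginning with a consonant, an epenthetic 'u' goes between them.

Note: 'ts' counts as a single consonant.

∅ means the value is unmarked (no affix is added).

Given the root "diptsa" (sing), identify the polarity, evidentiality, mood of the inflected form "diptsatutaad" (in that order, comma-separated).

affirmative, witnessed, imperative

Segment: diptsa-t-te-ed.
polarity: -t → affirmative.
evidentiality: -te → witnessed.
mood: -ed → imperative.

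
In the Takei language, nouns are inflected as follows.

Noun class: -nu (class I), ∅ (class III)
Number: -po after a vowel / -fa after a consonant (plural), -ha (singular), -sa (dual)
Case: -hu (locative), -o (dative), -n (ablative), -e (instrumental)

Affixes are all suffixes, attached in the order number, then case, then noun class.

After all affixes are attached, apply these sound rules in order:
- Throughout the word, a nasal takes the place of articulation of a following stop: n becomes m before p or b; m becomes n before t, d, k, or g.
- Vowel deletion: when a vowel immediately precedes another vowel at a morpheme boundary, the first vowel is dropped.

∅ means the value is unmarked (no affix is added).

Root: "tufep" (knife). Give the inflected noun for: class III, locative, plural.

Attach number plural -fa (after consonant 'p') → tufepfa.
Attach case locative -hu → tufepfahu.
noun class = class III: zero marking, form stays tufepfahu.
Nasal assimilation: no change.
Vowel deletion: no change.

tufepfahu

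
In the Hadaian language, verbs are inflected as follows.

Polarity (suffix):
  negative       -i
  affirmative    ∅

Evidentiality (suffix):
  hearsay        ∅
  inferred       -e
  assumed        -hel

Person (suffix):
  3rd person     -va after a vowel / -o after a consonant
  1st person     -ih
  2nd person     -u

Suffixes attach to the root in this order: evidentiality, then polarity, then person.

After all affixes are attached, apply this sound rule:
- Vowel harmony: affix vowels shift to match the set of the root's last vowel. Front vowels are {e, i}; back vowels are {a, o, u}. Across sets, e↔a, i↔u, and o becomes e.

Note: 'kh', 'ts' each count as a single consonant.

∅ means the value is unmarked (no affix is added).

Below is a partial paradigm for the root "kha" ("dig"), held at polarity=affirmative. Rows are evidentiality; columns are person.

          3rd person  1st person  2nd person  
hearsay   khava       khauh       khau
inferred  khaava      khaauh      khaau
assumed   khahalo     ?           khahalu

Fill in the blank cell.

khahaluh

Attach evidentiality assumed -hel → khahel.
polarity = affirmative: zero marking, form stays khahel.
Attach person 1st person -ih → khahelih.
Apply vowel harmony: khahelih → khahaluh.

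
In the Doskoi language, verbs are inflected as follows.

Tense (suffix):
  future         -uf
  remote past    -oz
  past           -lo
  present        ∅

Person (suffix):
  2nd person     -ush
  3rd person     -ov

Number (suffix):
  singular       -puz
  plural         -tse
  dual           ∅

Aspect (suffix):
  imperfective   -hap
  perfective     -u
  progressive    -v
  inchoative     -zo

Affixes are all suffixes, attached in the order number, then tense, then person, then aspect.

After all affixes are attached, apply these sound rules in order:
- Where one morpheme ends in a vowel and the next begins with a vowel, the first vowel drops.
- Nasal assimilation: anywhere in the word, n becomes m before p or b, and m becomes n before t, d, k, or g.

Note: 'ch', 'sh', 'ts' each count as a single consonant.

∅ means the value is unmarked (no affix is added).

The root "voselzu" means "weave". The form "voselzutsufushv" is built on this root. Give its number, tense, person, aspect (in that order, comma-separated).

Segment: voselzu-tse-uf-ush-v.
number: -tse → plural.
tense: -uf → future.
person: -ush → 2nd person.
aspect: -v → progressive.

plural, future, 2nd person, progressive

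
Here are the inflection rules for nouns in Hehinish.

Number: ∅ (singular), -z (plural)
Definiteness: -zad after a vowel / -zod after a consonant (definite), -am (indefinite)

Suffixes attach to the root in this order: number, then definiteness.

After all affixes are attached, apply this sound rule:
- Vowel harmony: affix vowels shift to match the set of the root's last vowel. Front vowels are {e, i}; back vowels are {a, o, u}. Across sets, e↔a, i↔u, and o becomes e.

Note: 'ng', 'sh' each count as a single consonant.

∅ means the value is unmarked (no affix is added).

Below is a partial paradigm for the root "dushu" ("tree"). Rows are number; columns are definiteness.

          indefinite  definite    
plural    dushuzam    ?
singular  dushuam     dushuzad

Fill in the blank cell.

Attach number plural -z → dushuz.
Attach definiteness definite -zod (after consonant 'z') → dushuzzod.
Vowel harmony: no change.

dushuzzod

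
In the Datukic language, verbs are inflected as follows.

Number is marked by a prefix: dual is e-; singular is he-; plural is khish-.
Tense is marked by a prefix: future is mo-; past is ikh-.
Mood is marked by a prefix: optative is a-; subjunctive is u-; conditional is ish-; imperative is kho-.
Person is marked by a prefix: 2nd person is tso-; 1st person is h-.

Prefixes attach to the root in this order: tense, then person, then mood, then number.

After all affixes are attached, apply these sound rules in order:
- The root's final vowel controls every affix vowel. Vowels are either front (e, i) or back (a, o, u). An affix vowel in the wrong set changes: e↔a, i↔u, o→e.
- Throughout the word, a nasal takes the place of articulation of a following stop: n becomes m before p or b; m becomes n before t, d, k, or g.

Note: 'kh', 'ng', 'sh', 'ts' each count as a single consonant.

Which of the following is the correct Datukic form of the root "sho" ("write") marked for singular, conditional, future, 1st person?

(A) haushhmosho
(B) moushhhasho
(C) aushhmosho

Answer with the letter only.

Attach tense future mo- → mosho.
Attach person 1st person h- → hmosho.
Attach mood conditional ish- → ishhmosho.
Attach number singular he- → heishhmosho.
Apply vowel harmony: heishhmosho → haushhmosho.
Nasal assimilation: no change.
So the correct form is haushhmosho, option (A).
(C) aushhmosho is wrong: it uses dual instead of singular for number.
(B) moushhhasho is wrong: it has the affixes in the wrong order.

A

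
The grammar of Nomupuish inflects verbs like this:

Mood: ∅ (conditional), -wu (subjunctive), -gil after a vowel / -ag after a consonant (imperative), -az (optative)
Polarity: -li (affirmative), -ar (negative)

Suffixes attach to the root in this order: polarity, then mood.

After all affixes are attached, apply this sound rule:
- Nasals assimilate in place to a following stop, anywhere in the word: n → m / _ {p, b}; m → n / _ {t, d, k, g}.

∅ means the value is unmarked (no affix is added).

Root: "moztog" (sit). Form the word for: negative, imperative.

Attach polarity negative -ar → moztogar.
Attach mood imperative -ag (after consonant 'r') → moztogarag.
Nasal assimilation: no change.

moztogarag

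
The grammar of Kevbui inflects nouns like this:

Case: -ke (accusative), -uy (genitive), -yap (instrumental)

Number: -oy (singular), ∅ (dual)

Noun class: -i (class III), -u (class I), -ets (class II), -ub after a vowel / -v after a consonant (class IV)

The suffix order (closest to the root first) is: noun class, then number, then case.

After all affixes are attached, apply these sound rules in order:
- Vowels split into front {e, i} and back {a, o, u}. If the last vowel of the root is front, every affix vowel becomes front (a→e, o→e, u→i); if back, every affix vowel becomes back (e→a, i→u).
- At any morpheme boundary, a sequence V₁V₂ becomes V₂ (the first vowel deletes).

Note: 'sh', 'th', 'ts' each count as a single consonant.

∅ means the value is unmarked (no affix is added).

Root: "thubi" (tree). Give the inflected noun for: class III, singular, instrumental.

thubeyyep

Attach noun class class III -i → thubii.
Attach number singular -oy → thubiioy.
Attach case instrumental -yap → thubiioyyap.
Apply vowel harmony: thubiioyyap → thubiieyyep.
Apply vowel deletion: thubiieyyep → thubeyyep.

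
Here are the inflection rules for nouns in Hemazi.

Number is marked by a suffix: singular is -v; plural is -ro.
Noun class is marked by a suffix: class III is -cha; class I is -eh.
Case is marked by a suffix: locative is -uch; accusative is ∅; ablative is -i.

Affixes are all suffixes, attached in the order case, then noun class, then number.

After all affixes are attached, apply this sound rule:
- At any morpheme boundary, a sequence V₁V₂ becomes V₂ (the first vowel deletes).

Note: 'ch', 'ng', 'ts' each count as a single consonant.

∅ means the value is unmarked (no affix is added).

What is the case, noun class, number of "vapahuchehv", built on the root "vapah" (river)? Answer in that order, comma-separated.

Segment: vapah-uch-eh-v.
case: -uch → locative.
noun class: -eh → class I.
number: -v → singular.

locative, class I, singular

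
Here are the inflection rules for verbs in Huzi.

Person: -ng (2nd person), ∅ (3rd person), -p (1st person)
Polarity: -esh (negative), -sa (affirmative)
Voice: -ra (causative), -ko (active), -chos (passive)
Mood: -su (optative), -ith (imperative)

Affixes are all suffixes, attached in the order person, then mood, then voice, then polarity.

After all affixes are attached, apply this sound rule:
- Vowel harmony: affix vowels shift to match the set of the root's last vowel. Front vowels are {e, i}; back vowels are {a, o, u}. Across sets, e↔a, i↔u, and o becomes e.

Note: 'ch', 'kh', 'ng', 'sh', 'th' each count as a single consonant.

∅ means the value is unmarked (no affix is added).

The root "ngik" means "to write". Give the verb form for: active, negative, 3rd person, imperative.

person = 3rd person: zero marking, form stays ngik.
Attach mood imperative -ith → ngikith.
Attach voice active -ko → ngikithko.
Attach polarity negative -esh → ngikithkoesh.
Apply vowel harmony: ngikithkoesh → ngikithkeesh.

ngikithkeesh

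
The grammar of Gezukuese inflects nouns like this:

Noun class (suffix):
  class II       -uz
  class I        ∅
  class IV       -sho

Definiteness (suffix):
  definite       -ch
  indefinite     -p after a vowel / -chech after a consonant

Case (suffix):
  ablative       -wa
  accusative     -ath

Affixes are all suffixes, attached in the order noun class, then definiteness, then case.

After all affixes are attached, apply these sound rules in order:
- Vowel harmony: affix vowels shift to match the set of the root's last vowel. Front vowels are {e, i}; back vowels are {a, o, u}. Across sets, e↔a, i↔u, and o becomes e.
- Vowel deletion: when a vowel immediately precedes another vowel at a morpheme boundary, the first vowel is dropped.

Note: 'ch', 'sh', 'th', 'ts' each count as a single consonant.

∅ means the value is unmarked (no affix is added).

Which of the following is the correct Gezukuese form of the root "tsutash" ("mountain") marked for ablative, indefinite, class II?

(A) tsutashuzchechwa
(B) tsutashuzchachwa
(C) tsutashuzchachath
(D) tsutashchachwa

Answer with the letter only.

B

Attach noun class class II -uz → tsutashuz.
Attach definiteness indefinite -chech (after consonant 'z') → tsutashuzchech.
Attach case ablative -wa → tsutashuzchechwa.
Apply vowel harmony: tsutashuzchechwa → tsutashuzchachwa.
Vowel deletion: no change.
So the correct form is tsutashuzchachwa, option (B).
(A) tsutashuzchechwa is wrong: it fails to apply the sound rule(s).
(C) tsutashuzchachath is wrong: it uses accusative instead of ablative for case.
(D) tsutashchachwa is wrong: it uses class I instead of class II for noun class.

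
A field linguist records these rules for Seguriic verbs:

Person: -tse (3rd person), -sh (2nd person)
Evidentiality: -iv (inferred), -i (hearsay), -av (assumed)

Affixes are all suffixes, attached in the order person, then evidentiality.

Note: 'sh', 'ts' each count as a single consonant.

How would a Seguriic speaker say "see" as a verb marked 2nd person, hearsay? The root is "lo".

Attach person 2nd person -sh → losh.
Attach evidentiality hearsay -i → loshi.

loshi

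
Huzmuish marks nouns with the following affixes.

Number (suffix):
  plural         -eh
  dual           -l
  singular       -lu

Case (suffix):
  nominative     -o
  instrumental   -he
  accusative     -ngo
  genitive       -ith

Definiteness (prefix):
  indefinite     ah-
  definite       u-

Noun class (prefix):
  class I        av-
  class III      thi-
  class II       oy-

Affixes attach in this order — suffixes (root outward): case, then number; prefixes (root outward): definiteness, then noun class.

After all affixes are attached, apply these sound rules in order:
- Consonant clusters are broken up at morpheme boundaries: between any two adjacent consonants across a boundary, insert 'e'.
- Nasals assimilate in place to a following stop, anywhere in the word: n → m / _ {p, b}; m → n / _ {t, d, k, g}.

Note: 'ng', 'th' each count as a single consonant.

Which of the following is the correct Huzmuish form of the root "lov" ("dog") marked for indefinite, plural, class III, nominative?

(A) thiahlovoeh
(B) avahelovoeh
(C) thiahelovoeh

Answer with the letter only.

C

Attach definiteness indefinite ah- → ahlov.
Attach noun class class III thi- → thiahlov.
Attach case nominative -o → thiahlovo.
Attach number plural -eh → thiahlovoeh.
Apply epenthesis: thiahlovoeh → thiahelovoeh.
Nasal assimilation: no change.
So the correct form is thiahelovoeh, option (C).
(B) avahelovoeh is wrong: it uses class I instead of class III for noun class.
(A) thiahlovoeh is wrong: it fails to apply the sound rule(s).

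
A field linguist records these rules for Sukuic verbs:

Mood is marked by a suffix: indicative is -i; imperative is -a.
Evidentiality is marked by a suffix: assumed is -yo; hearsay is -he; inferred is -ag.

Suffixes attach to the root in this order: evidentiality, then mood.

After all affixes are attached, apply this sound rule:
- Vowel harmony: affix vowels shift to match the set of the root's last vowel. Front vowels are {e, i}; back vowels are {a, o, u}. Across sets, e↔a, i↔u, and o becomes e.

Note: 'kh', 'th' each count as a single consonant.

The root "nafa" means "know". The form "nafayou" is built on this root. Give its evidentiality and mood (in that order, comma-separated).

Segment: nafa-yo-i.
evidentiality: -yo → assumed.
mood: -i → indicative.

assumed, indicative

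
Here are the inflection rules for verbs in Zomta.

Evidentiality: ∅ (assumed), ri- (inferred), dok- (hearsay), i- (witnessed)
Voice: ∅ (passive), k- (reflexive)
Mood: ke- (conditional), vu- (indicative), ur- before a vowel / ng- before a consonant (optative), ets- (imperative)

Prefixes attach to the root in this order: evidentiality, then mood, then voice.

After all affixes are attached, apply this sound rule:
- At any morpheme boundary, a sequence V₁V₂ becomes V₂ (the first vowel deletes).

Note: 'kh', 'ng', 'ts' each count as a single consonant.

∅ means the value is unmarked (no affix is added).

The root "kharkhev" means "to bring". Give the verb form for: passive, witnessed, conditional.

kikharkhev

Attach evidentiality witnessed i- → ikharkhev.
Attach mood conditional ke- → keikharkhev.
voice = passive: zero marking, form stays keikharkhev.
Apply vowel deletion: keikharkhev → kikharkhev.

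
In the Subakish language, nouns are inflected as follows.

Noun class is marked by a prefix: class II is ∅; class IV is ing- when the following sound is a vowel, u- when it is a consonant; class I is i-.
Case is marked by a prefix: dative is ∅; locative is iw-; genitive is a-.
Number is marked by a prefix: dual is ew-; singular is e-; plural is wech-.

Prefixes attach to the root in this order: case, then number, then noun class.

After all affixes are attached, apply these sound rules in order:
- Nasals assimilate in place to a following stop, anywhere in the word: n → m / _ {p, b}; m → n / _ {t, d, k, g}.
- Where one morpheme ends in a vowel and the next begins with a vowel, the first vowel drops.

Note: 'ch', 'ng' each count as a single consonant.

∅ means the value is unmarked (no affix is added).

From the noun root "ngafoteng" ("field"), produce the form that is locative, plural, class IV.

Attach case locative iw- → iwngafoteng.
Attach number plural wech- → wechiwngafoteng.
Attach noun class class IV u- (before consonant 'w') → uwechiwngafoteng.
Nasal assimilation: no change.
Vowel deletion: no change.

uwechiwngafoteng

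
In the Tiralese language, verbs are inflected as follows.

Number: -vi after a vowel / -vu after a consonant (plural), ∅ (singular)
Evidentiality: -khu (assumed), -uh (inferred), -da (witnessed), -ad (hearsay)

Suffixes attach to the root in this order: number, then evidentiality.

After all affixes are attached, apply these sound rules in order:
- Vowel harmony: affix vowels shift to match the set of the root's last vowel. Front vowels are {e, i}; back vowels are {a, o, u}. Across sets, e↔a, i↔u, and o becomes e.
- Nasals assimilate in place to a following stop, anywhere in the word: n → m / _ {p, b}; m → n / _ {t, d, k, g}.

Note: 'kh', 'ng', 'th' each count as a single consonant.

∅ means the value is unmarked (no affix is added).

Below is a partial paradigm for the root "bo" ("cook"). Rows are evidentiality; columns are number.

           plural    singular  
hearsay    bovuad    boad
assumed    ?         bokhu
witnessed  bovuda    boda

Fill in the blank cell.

Attach number plural -vi (after vowel 'o') → bovi.
Attach evidentiality assumed -khu → bovikhu.
Apply vowel harmony: bovikhu → bovukhu.
Nasal assimilation: no change.

bovukhu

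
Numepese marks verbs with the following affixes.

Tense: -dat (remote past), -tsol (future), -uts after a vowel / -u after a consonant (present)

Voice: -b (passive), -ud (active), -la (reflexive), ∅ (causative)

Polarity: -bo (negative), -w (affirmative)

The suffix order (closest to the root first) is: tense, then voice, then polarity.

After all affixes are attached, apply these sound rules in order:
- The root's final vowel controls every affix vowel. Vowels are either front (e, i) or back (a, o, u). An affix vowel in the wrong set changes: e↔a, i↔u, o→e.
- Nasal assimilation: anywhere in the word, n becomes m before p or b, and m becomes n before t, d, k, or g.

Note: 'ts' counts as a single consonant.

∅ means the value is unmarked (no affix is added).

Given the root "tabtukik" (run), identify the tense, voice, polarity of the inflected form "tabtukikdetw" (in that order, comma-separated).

remote past, causative, affirmative

Segment: tabtukik-dat-w.
tense: -dat → remote past.
voice: ∅ → causative.
polarity: -w → affirmative.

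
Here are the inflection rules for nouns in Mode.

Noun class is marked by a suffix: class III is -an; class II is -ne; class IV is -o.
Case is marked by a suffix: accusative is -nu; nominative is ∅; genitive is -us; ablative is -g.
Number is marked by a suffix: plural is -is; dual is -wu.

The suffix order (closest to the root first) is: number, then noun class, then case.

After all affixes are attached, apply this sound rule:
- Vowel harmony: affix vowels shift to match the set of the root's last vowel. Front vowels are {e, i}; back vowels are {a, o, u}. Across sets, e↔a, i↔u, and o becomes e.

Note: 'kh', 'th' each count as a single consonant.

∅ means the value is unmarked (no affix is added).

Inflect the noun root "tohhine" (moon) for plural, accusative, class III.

Attach number plural -is → tohhineis.
Attach noun class class III -an → tohhineisan.
Attach case accusative -nu → tohhineisannu.
Apply vowel harmony: tohhineisannu → tohhineisenni.

tohhineisenni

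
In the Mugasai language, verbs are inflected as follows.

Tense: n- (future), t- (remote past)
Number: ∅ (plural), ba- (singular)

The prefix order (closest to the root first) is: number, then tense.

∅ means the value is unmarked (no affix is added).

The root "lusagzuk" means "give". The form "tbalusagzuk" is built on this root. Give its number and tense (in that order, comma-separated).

singular, remote past

Segment: t-ba-lusagzuk.
number: ba- → singular.
tense: t- → remote past.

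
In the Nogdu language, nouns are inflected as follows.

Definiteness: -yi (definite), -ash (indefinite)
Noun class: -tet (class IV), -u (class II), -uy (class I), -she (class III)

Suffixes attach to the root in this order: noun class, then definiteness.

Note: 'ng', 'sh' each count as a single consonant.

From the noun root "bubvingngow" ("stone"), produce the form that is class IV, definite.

bubvingngowtetyi

Attach noun class class IV -tet → bubvingngowtet.
Attach definiteness definite -yi → bubvingngowtetyi.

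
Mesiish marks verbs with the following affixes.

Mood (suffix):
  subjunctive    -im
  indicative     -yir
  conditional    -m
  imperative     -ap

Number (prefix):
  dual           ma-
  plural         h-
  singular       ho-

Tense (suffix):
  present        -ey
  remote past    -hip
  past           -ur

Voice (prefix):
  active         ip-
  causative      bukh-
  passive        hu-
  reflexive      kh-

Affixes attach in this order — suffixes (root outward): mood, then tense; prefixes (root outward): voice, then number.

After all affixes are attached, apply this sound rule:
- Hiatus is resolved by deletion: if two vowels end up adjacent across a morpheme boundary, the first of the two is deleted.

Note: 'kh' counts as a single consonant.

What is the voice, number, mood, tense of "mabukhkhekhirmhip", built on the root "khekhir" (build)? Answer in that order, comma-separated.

causative, dual, conditional, remote past

Segment: ma-bukh-khekhir-m-hip.
voice: bukh- → causative.
number: ma- → dual.
mood: -m → conditional.
tense: -hip → remote past.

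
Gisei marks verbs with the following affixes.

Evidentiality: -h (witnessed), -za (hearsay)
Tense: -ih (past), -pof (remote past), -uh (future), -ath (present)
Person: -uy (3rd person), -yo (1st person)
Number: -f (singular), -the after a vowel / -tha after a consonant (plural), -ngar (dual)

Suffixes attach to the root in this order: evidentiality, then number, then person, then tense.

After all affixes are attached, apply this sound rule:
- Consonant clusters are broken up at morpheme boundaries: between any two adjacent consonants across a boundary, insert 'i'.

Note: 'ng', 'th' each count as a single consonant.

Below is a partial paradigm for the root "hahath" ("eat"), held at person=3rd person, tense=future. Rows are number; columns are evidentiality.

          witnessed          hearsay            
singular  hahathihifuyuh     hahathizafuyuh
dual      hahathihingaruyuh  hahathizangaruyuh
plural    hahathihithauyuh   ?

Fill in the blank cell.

Attach evidentiality hearsay -za → hahathza.
Attach number plural -the (after vowel 'a') → hahathzathe.
Attach person 3rd person -uy → hahathzatheuy.
Attach tense future -uh → hahathzatheuyuh.
Apply epenthesis: hahathzatheuyuh → hahathizatheuyuh.

hahathizatheuyuh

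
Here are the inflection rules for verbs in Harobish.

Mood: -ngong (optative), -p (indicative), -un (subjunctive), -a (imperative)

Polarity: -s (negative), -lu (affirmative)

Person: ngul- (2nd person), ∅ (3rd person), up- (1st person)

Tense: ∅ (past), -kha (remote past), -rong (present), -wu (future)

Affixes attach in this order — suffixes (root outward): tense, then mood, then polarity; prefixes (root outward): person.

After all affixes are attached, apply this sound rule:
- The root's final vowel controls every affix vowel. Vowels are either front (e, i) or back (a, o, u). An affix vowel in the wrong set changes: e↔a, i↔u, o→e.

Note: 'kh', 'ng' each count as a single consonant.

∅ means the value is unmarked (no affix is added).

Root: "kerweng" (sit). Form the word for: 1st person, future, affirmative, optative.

ipkerwengwingengli

Attach tense future -wu → kerwengwu.
Attach mood optative -ngong → kerwengwungong.
Attach person 1st person up- → upkerwengwungong.
Attach polarity affirmative -lu → upkerwengwungonglu.
Apply vowel harmony: upkerwengwungonglu → ipkerwengwingengli.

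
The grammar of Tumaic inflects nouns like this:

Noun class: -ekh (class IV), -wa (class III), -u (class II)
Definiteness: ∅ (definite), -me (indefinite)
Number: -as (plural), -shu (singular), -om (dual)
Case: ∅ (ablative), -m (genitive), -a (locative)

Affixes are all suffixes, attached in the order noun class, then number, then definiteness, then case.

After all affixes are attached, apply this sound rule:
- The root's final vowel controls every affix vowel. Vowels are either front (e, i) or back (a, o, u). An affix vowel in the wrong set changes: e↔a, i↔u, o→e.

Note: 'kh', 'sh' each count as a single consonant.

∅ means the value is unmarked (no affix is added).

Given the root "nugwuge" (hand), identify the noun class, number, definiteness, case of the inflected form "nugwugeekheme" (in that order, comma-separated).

class IV, dual, definite, locative

Segment: nugwuge-ekh-om-a.
noun class: -ekh → class IV.
number: -om → dual.
definiteness: ∅ → definite.
case: -a → locative.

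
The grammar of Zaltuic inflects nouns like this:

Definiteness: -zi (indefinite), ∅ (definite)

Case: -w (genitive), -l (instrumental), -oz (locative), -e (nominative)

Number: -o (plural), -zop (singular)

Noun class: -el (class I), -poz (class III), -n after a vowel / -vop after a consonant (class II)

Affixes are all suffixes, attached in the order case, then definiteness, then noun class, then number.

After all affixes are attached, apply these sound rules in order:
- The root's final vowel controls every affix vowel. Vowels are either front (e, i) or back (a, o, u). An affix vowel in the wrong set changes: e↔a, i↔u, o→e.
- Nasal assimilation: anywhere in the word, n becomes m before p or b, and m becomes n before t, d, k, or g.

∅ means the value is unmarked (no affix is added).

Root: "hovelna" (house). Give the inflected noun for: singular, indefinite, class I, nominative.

Attach case nominative -e → hovelnae.
Attach definiteness indefinite -zi → hovelnaezi.
Attach noun class class I -el → hovelnaeziel.
Attach number singular -zop → hovelnaezielzop.
Apply vowel harmony: hovelnaezielzop → hovelnaazualzop.
Nasal assimilation: no change.

hovelnaazualzop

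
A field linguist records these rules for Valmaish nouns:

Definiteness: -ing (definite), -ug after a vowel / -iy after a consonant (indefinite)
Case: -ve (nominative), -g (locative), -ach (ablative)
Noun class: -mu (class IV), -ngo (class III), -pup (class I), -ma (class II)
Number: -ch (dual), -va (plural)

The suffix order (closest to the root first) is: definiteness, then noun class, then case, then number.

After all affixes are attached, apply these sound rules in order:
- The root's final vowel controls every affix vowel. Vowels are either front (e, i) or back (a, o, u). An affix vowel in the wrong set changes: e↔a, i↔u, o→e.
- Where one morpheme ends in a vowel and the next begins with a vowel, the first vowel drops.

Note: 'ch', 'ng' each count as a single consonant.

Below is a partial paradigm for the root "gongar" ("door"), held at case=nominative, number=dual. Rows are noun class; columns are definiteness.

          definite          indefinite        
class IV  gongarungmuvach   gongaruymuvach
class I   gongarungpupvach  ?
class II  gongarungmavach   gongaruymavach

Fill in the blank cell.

Attach definiteness indefinite -iy (after consonant 'r') → gongariy.
Attach noun class class I -pup → gongariypup.
Attach case nominative -ve → gongariypupve.
Attach number dual -ch → gongariypupvech.
Apply vowel harmony: gongariypupvech → gongaruypupvach.
Vowel deletion: no change.

gongaruypupvach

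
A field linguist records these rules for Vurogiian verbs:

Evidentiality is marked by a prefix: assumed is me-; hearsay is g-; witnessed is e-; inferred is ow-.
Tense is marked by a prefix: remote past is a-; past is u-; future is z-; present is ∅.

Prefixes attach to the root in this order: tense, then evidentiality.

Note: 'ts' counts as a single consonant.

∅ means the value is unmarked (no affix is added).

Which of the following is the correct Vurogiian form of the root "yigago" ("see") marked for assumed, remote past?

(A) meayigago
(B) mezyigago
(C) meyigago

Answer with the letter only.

A

Attach tense remote past a- → ayigago.
Attach evidentiality assumed me- → meayigago.
So the correct form is meayigago, option (A).
(C) meyigago is wrong: it uses present instead of remote past for tense.
(B) mezyigago is wrong: it uses future instead of remote past for tense.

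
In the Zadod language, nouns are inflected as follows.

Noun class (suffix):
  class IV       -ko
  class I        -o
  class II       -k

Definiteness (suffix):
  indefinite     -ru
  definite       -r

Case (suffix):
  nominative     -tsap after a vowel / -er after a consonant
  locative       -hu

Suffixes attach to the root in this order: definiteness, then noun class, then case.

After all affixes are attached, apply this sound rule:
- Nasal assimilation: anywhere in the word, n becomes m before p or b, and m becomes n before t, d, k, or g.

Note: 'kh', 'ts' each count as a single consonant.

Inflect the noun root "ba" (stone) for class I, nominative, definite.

barotsap

Attach definiteness definite -r → bar.
Attach noun class class I -o → baro.
Attach case nominative -tsap (after vowel 'o') → barotsap.
Nasal assimilation: no change.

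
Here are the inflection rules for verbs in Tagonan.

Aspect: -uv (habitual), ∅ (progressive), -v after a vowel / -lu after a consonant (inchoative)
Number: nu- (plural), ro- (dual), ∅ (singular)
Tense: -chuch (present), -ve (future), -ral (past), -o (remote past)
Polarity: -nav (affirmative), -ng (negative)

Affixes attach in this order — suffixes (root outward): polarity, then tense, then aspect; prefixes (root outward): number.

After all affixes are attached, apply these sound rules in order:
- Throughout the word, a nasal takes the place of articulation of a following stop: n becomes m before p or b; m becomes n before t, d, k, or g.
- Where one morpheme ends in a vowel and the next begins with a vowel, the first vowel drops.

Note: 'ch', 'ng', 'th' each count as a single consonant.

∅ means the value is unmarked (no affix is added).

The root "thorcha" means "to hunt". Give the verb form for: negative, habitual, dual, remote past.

Attach polarity negative -ng → thorchang.
Attach tense remote past -o → thorchango.
Attach aspect habitual -uv → thorchangouv.
Attach number dual ro- → rothorchangouv.
Nasal assimilation: no change.
Apply vowel deletion: rothorchangouv → rothorchanguv.

rothorchanguv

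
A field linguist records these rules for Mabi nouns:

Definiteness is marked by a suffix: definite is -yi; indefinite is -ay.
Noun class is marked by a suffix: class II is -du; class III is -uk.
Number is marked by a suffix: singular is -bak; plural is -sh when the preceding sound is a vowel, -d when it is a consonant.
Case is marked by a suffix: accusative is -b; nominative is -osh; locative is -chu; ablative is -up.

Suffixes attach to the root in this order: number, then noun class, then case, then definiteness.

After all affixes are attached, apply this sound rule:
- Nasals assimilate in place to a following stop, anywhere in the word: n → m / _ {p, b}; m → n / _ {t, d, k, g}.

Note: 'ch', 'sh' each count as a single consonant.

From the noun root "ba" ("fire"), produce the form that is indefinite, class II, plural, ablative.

bashduupay

Attach number plural -sh (after vowel 'a') → bash.
Attach noun class class II -du → bashdu.
Attach case ablative -up → bashduup.
Attach definiteness indefinite -ay → bashduupay.
Nasal assimilation: no change.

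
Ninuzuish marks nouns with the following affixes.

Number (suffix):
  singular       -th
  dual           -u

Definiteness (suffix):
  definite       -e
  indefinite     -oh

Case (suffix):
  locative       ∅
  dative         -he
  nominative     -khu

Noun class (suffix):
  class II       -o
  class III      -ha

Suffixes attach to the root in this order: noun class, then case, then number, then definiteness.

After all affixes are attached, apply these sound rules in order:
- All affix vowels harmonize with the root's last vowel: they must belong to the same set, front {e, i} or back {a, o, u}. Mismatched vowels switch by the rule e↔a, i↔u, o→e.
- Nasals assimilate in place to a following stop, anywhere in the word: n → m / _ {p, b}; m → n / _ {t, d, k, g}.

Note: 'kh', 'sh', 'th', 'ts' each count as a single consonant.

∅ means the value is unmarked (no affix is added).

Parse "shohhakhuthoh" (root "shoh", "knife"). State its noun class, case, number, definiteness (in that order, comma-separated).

class III, nominative, singular, indefinite

Segment: shoh-ha-khu-th-oh.
noun class: -ha → class III.
case: -khu → nominative.
number: -th → singular.
definiteness: -oh → indefinite.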